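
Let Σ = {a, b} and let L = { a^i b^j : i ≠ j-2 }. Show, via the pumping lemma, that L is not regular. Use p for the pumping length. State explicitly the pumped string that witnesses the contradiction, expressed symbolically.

Suppose for contradiction that L is regular, and let p be the pumping length.
Choose w = a^p b^{p+p!+2}. Since p ≠ (p+p!+2)-2 = p+p!, w ∈ L; and |w| ≥ p.
The pumping lemma gives a decomposition w = xyz where |xy| ≤ p and |y| ≥ 1.
Because |xy| ≤ p and w begins with p copies of a, we have y = a^k with 1 ≤ k ≤ p.
Since 1 ≤ k ≤ p, k divides p!; set t = 1 + p!/k. Then xy^t z has p + (p!/k)·k = p + p! copies of a. Now the a-count is p+p! and (b-count)-2 = (p+p!+2)-2 = p+p!, so i ≠ j-2 fails. So xy^t z = a^{p+p!} b^{p+p!+2} ∉ L.
This is a contradiction; hence L is not regular.

a^{p+p!} b^{p+p!+2}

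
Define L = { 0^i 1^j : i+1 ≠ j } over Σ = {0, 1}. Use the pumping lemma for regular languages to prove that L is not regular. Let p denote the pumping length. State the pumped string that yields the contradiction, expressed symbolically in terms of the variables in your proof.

0^{p+p!} 1^{p+p!+1}

Toward a contradiction, assume L is regular with pumping length p.
Choose w = 0^p 1^{p+p!+1}. Since p ≠ (p+p!+1)-1 = p+p!, w ∈ L; and |w| ≥ p.
The pumping lemma gives a decomposition w = xyz where |xy| ≤ p and |y| > 0.
Since the first p symbols of w are all 0's and |xy| ≤ p, y lies entirely in the leading 0-block: y = 0^k for some k with 1 ≤ k ≤ p.
Since 1 ≤ k ≤ p, k divides p!; set t = 1 + p!/k. Then xy^t z has p + (p!/k)·k = p + p! copies of 0. Now the 0-count is p+p! and (1-count)-1 = (p+p!+1)-1 = p+p!, so i+1 ≠ j fails. So xy^t z = 0^{p+p!} 1^{p+p!+1} ∉ L.
Contradiction. Therefore L is not regular.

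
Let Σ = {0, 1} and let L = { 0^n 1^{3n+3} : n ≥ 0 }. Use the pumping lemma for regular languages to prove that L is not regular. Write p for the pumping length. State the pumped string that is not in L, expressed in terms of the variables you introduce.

Assume L is regular; let p be its pumping constant.
Let w = 0^p 1^{3p+3} ∈ L; note |w| = 4p+3 ≥ p.
The pumping lemma gives a decomposition w = xyz where |xy| ≤ p and y is nonempty.
The first p characters of w are 0's, so xy (and hence y) consists only of 0's. Write y = 0^k, 1 ≤ k ≤ p.
Pump with i = 2: xy^2z = 0^{p+k} 1^{3p+3}. For this to lie in L we would need 3p+3 = 3(p+k)+3, which forces k = 0. But k ≥ 1, so xy^2z ∉ L.
Contradiction. Therefore L is not regular.

0^{p+k} 1^{3p+3}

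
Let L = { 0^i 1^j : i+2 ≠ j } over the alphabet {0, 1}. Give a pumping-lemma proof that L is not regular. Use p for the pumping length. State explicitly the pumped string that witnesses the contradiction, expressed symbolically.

0^{p+p!} 1^{p+p!+2}

Assume L is regular; let p be its pumping constant.
Choose w = 0^p 1^{p+p!+2}. Since p ≠ (p+p!+2)-2 = p+p!, w ∈ L; and |w| ≥ p.
The pumping lemma gives a decomposition w = xyz where |xy| ≤ p and |y| ≥ 1.
The first p characters of w are 0's, so xy (and hence y) consists only of 0's. Write y = 0^k, 1 ≤ k ≤ p.
Since 1 ≤ k ≤ p, k divides p!; set t = 1 + p!/k. Then xy^t z has p + (p!/k)·k = p + p! copies of 0. Now the 0-count is p+p! and (1-count)-2 = (p+p!+2)-2 = p+p!, so i+2 ≠ j fails. So xy^t z = 0^{p+p!} 1^{p+p!+2} ∉ L.
This contradicts the pumping lemma, so L is not regular.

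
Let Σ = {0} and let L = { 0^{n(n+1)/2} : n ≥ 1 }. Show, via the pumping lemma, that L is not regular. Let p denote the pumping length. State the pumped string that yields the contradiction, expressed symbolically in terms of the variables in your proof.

0^{p(p+1)/2+k}

Assume L is regular. Let p be the pumping length given by the pumping lemma.
Take w = 0^{p(p+1)/2} ∈ L with |w| = p(p+1)/2 ≥ p.
The pumping lemma gives a decomposition w = xyz where |xy| ≤ p and |y| > 0.
Then y = 0^k for some k with 1 ≤ k ≤ p.
Pump with i = 2: xy^2z = 0^{p(p+1)/2+k}. Since 1 ≤ k ≤ p, p(p+1)/2 < p(p+1)/2+k ≤ p(p+1)/2+p < (p+1)(p+2)/2, so p(p+1)/2+k is strictly between consecutive triangular numbers. So xy^2z ∉ L.
This is a contradiction; hence L is not regular.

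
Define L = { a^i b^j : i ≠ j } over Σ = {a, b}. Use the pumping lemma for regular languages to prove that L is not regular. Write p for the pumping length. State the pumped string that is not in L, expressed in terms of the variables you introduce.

a^{p+p!} b^{p+p!}

Suppose for contradiction that L is regular, and let p be the pumping length.
Choose w = a^p b^{p+p!}. Since p ≠ p+p!, w ∈ L; and |w| ≥ p.
The pumping lemma gives a decomposition w = xyz where |xy| ≤ p and y is nonempty.
The first p characters of w are a's, so xy (and hence y) consists only of a's. Write y = a^k, 1 ≤ k ≤ p.
Since 1 ≤ k ≤ p, k divides p!; set t = 1 + p!/k. Then xy^t z has p + (p!/k)·k = p + p! copies of a. Now the a-count equals the b-count, so i ≠ j fails. So xy^t z = a^{p+p!} b^{p+p!} ∉ L.
This is a contradiction; hence L is not regular.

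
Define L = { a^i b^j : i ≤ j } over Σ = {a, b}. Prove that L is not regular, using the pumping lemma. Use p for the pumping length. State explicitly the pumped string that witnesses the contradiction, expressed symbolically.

a^{p+k} b^p

Suppose for contradiction that L is regular, and let p be the pumping length.
Choose w = a^p b^p ∈ L, with |w| = 2p ≥ p.
Write w = xyz as guaranteed by the lemma, with |xy| ≤ p and |y| > 0.
Since the first p symbols of w are all a's and |xy| ≤ p, y lies entirely in the leading a-block: y = a^k for some k with 1 ≤ k ≤ p.
Consider xy^2z = a^{p+k} b^p. Since k ≥ 1, the a-count p+k exceeds the b-count p, so i ≤ j fails; thus xy^2z ∉ L.
This is a contradiction; hence L is not regular.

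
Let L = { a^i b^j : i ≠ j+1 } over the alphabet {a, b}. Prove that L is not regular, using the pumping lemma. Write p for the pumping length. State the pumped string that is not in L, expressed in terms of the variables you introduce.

a^{p+p!} b^{p+p!-1}

Suppose for contradiction that L is regular, and let p be the pumping length.
Choose w = a^p b^{p+p!-1}. Since p ≠ (p+p!-1)+1 = p+p!, w ∈ L; and |w| ≥ p.
Write w = xyz as guaranteed by the lemma, with |xy| ≤ p and y is nonempty.
Because |xy| ≤ p and w begins with p copies of a, we have y = a^k with 1 ≤ k ≤ p.
Since 1 ≤ k ≤ p, k divides p!; set t = 1 + p!/k. Then xy^t z has p + (p!/k)·k = p + p! copies of a. Now the a-count is p+p! and (b-count)+1 = (p+p!-1)+1 = p+p!, so i ≠ j+1 fails. So xy^t z = a^{p+p!} b^{p+p!-1} ∉ L.
Contradiction. Therefore L is not regular.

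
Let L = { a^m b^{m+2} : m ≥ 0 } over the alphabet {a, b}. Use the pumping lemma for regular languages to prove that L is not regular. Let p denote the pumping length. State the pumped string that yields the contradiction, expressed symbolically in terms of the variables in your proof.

Suppose for contradiction that L is regular, and let p be the pumping length.
Take w = a^p b^{p+2}. Then w ∈ L and |w| = 2p+2 ≥ p.
By the pumping lemma, w = xyz with |xy| ≤ p and |y| > 0.
The first p characters of w are a's, so xy (and hence y) consists only of a's. Write y = a^k, 1 ≤ k ≤ p.
Pump with i = 2: xy^2z = a^{p+k} b^{p+2}. For this to lie in L we would need p+2 = (p+k)+2, which forces k = 0. But k ≥ 1, so xy^2z ∉ L.
This contradicts the pumping lemma, so L is not regular.

a^{p+k} b^{p+2}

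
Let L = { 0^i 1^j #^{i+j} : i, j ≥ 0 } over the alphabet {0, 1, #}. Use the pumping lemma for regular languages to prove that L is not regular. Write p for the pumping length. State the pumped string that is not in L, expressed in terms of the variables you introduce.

0^{p+k} 1^p #^{2p}

Assume L is regular; let p be its pumping constant.
Take w = 0^p 1^p #^{2p} ∈ L (with i=j=p, i+j=2p), |w| = 4p ≥ p.
The pumping lemma gives a decomposition w = xyz where |xy| ≤ p and |y| > 0.
Because |xy| ≤ p and w begins with p copies of 0, we have y = 0^k with 1 ≤ k ≤ p.
Consider xy^2z = 0^{p+k} 1^p #^{2p}. Now the 0- and 1-counts sum to 2p+k, but the #-count is 2p ≠ 2p+k. So xy^2z ∉ L.
This is a contradiction; hence L is not regular.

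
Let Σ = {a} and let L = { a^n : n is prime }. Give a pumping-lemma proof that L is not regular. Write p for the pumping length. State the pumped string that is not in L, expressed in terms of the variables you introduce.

a^{q(1+k)}

Assume L is regular. Let p be the pumping length given by the pumping lemma.
Let q be a prime with q ≥ p+2 (infinitely many primes exist), and take w = a^q ∈ L with |w| = q ≥ p.
By the pumping lemma, w = xyz with |xy| ≤ p and y is nonempty.
Then y = a^k for some k with 1 ≤ k ≤ p.
Since 1 ≤ k ≤ p, |xz| = q-k. Pump with i = q+1: |xy^{q+1}z| = (q-k)+(q+1)k = q+qk = q(1+k), which is composite (both factors ≥ 2). So xy^{q+1}z = a^{q(1+k)} ∉ L.
This is a contradiction; hence L is not regular.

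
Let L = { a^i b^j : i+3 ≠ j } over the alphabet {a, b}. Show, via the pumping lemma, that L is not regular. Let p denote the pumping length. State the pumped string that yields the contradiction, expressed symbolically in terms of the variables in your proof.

Suppose for contradiction that L is regular, and let p be the pumping length.
Choose w = a^p b^{p+p!+3}. Since p ≠ (p+p!+3)-3 = p+p!, w ∈ L; and |w| ≥ p.
Write w = xyz as guaranteed by the lemma, with |xy| ≤ p and y is nonempty.
The first p characters of w are a's, so xy (and hence y) consists only of a's. Write y = a^k, 1 ≤ k ≤ p.
Since 1 ≤ k ≤ p, k divides p!; set t = 1 + p!/k. Then xy^t z has p + (p!/k)·k = p + p! copies of a. Now the a-count is p+p! and (b-count)-3 = (p+p!+3)-3 = p+p!, so i+3 ≠ j fails. So xy^t z = a^{p+p!} b^{p+p!+3} ∉ L.
This contradicts the pumping lemma, so L is not regular.

a^{p+p!} b^{p+p!+3}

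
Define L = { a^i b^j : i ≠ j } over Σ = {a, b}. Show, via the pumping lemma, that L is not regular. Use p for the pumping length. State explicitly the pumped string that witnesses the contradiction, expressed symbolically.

Toward a contradiction, assume L is regular with pumping length p.
Choose w = a^p b^{p+p!}. Since p ≠ p+p!, w ∈ L; and |w| ≥ p.
The pumping lemma gives a decomposition w = xyz where |xy| ≤ p and |y| > 0.
Because |xy| ≤ p and w begins with p copies of a, we have y = a^k with 1 ≤ k ≤ p.
Since 1 ≤ k ≤ p, k divides p!; set t = 1 + p!/k. Then xy^t z has p + (p!/k)·k = p + p! copies of a. Now the a-count equals the b-count, so i ≠ j fails. So xy^t z = a^{p+p!} b^{p+p!} ∉ L.
Contradiction. Therefore L is not regular.

a^{p+p!} b^{p+p!}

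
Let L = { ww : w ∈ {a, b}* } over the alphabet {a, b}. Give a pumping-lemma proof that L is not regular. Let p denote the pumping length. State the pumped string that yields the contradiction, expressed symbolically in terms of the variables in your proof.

a^{p+k} b^p a^p b^p

Assume L is regular. Let p be the pumping length given by the pumping lemma.
Take w = a^p b^p a^p b^p = uu where u = a^pb^p; then w ∈ L and |w| = 4p ≥ p.
Write w = xyz as guaranteed by the lemma, with |xy| ≤ p and |y| ≥ 1.
Because |xy| ≤ p and w begins with p copies of a, we have y = a^k with 1 ≤ k ≤ p.
Pump with i = 2: xy^2z = a^{p+k} b^p a^p b^p, of length 4p+k. Suppose this equals vv. The string starts with a and ends with b, so v does too; thus the boundary between the two copies of v is a b→a transition. There is exactly one such transition, at position 2p+k, so |v| = 2p+k and |vv| = 4p+2k ≠ 4p+k since k ≥ 1. So xy^2z ∉ L.
Contradiction. Therefore L is not regular.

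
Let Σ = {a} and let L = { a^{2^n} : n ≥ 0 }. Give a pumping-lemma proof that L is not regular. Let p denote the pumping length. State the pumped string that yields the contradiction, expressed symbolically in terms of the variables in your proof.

Toward a contradiction, assume L is regular with pumping length p.
Take w = a^{2^p} ∈ L with |w| = 2^p ≥ p.
By the pumping lemma, w = xyz with |xy| ≤ p and |y| ≥ 1.
Then y = a^k for some k with 1 ≤ k ≤ p.
Pump with i = 2: xy^2z = a^{2^p+k}. Since 1 ≤ k ≤ p < 2^p, we have 2^p < 2^p+k < 2^{p+1}, so 2^p+k is not a power of 2. So xy^2z ∉ L.
This is a contradiction; hence L is not regular.

a^{2^p+k}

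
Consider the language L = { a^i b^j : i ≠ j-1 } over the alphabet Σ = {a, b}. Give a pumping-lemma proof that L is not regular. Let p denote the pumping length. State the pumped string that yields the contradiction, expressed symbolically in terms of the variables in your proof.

a^{p+p!} b^{p+p!+1}

Assume L is regular; let p be its pumping constant.
Choose w = a^p b^{p+p!+1}. Since p ≠ (p+p!+1)-1 = p+p!, w ∈ L; and |w| ≥ p.
By the pumping lemma, w = xyz with |xy| ≤ p and y is nonempty.
The first p characters of w are a's, so xy (and hence y) consists only of a's. Write y = a^k, 1 ≤ k ≤ p.
Since 1 ≤ k ≤ p, k divides p!; set t = 1 + p!/k. Then xy^t z has p + (p!/k)·k = p + p! copies of a. Now the a-count is p+p! and (b-count)-1 = (p+p!+1)-1 = p+p!, so i ≠ j-1 fails. So xy^t z = a^{p+p!} b^{p+p!+1} ∉ L.
This contradicts the pumping lemma, so L is not regular.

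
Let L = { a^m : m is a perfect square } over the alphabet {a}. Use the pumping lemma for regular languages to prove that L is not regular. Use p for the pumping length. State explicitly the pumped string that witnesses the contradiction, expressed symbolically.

Assume L is regular. Let p be the pumping length given by the pumping lemma.
Take w = a^{p²} ∈ L with |w| = p² ≥ p.
By the pumping lemma, w = xyz with |xy| ≤ p and |y| ≥ 1.
Then y = a^k for some k with 1 ≤ k ≤ p.
Pump with i = 2: xy^2z = a^{p²+k}. Since 1 ≤ k ≤ p, p² < p²+k ≤ p²+p < (p+1)², so p²+k lies strictly between consecutive squares and is not a perfect square. So xy^2z ∉ L.
Contradiction. Therefore L is not regular.

a^{p²+k}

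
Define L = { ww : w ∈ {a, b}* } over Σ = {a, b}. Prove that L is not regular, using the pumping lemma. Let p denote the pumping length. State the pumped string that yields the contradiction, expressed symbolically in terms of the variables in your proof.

Assume L is regular. Let p be the pumping length given by the pumping lemma.
Take w = a^p b^p a^p b^p = uu where u = a^pb^p; then w ∈ L and |w| = 4p ≥ p.
The pumping lemma gives a decomposition w = xyz where |xy| ≤ p and |y| > 0.
The first p characters of w are a's, so xy (and hence y) consists only of a's. Write y = a^k, 1 ≤ k ≤ p.
Pump with i = 2: xy^2z = a^{p+k} b^p a^p b^p, of length 4p+k. Suppose this equals vv. The string starts with a and ends with b, so v does too; thus the boundary between the two copies of v is a b→a transition. There is exactly one such transition, at position 2p+k, so |v| = 2p+k and |vv| = 4p+2k ≠ 4p+k since k ≥ 1. So xy^2z ∉ L.
Contradiction. Therefore L is not regular.

a^{p+k} b^p a^p b^p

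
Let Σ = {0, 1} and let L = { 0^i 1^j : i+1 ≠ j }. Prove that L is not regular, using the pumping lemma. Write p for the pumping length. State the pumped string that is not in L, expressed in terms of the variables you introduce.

Assume L is regular. Let p be the pumping length given by the pumping lemma.
Choose w = 0^p 1^{p+p!+1}. Since p ≠ (p+p!+1)-1 = p+p!, w ∈ L; and |w| ≥ p.
The pumping lemma gives a decomposition w = xyz where |xy| ≤ p and |y| > 0.
Because |xy| ≤ p and w begins with p copies of 0, we have y = 0^k with 1 ≤ k ≤ p.
Since 1 ≤ k ≤ p, k divides p!; set t = 1 + p!/k. Then xy^t z has p + (p!/k)·k = p + p! copies of 0. Now the 0-count is p+p! and (1-count)-1 = (p+p!+1)-1 = p+p!, so i+1 ≠ j fails. So xy^t z = 0^{p+p!} 1^{p+p!+1} ∉ L.
This is a contradiction; hence L is not regular.

0^{p+p!} 1^{p+p!+1}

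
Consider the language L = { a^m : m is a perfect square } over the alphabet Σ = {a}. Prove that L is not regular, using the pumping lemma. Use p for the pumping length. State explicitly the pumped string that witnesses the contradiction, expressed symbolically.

a^{p²+k}

Toward a contradiction, assume L is regular with pumping length p.
Take w = a^{p²} ∈ L with |w| = p² ≥ p.
Write w = xyz as guaranteed by the lemma, with |xy| ≤ p and y is nonempty.
Then y = a^k for some k with 1 ≤ k ≤ p.
Pump with i = 2: xy^2z = a^{p²+k}. Since 1 ≤ k ≤ p, p² < p²+k ≤ p²+p < (p+1)², so p²+k lies strictly between consecutive squares and is not a perfect square. So xy^2z ∉ L.
Contradiction. Therefore L is not regular.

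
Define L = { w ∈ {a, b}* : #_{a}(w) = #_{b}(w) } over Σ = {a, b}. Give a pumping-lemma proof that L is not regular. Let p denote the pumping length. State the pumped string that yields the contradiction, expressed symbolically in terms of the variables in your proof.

Suppose for contradiction that L is regular, and let p be the pumping length.
Choose w = a^p b^p ∈ L with |w| = 2p ≥ p.
By the pumping lemma, w = xyz with |xy| ≤ p and |y| ≥ 1.
Since the first p symbols of w are all a's and |xy| ≤ p, y lies entirely in the leading a-block: y = a^k for some k with 1 ≤ k ≤ p.
Pump with i = 2: xy^2z = a^{p+k} b^p has p+k occurrences of a but only p of b. Since k ≥ 1 the counts differ, so xy^2z ∉ L.
This contradicts the pumping lemma, so L is not regular.

a^{p+k} b^p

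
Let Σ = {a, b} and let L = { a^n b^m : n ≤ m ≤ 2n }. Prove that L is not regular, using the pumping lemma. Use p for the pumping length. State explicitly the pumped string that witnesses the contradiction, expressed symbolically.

Assume L is regular; let p be its pumping constant.
Take w = a^p b^p ∈ L (since p ≤ p ≤ 2p), with |w| = 2p ≥ p.
By the pumping lemma, w = xyz with |xy| ≤ p and |y| ≥ 1.
The first p characters of w are a's, so xy (and hence y) consists only of a's. Write y = a^k, 1 ≤ k ≤ p.
Pump with i = 2: xy^2z = a^{p+k} b^p. Now n = p+k > p = m, so the condition n ≤ m fails. Thus xy^2z ∉ L.
This contradicts the pumping lemma, so L is not regular.

a^{p+k} b^p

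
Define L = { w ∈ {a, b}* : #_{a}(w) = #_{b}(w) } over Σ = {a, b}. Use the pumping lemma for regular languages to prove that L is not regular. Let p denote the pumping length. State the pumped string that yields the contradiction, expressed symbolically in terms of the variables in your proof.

Suppose for contradiction that L is regular, and let p be the pumping length.
Choose w = a^p b^p ∈ L with |w| = 2p ≥ p.
By the pumping lemma, w = xyz with |xy| ≤ p and |y| > 0.
Since the first p symbols of w are all a's and |xy| ≤ p, y lies entirely in the leading a-block: y = a^k for some k with 1 ≤ k ≤ p.
Pump with i = 2: xy^2z = a^{p+k} b^p has p+k occurrences of a but only p of b. Since k ≥ 1 the counts differ, so xy^2z ∉ L.
This contradicts the pumping lemma, so L is not regular.

a^{p+k} b^p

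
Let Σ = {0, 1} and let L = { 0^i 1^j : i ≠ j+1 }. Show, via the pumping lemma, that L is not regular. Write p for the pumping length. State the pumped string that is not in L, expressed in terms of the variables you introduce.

Toward a contradiction, assume L is regular with pumping length p.
Choose w = 0^p 1^{p+p!-1}. Since p ≠ (p+p!-1)+1 = p+p!, w ∈ L; and |w| ≥ p.
Write w = xyz as guaranteed by the lemma, with |xy| ≤ p and y is nonempty.
The first p characters of w are 0's, so xy (and hence y) consists only of 0's. Write y = 0^k, 1 ≤ k ≤ p.
Since 1 ≤ k ≤ p, k divides p!; set t = 1 + p!/k. Then xy^t z has p + (p!/k)·k = p + p! copies of 0. Now the 0-count is p+p! and (1-count)+1 = (p+p!-1)+1 = p+p!, so i ≠ j+1 fails. So xy^t z = 0^{p+p!} 1^{p+p!-1} ∉ L.
This contradicts the pumping lemma, so L is not regular.

0^{p+p!} 1^{p+p!-1}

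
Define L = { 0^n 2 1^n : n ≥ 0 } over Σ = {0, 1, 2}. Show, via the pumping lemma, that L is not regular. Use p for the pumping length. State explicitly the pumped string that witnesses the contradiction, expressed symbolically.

0^{p+k} 2 1^p

Suppose for contradiction that L is regular, and let p be the pumping length.
Take w = 0^p 2 1^p ∈ L with |w| = 2p+1 ≥ p.
The pumping lemma gives a decomposition w = xyz where |xy| ≤ p and |y| ≥ 1.
Because |xy| ≤ p and w begins with p copies of 0, we have y = 0^k with 1 ≤ k ≤ p.
Pump with i = 2: xy^2z = 0^{p+k} 2 1^p, which would require p+k = p. But k ≥ 1, so xy^2z ∉ L.
This is a contradiction; hence L is not regular.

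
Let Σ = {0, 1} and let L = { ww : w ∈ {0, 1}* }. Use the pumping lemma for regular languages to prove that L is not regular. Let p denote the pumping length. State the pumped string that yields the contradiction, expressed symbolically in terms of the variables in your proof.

Assume L is regular; let p be its pumping constant.
Take w = 0^p 1^p 0^p 1^p = uu where u = 0^p1^p; then w ∈ L and |w| = 4p ≥ p.
By the pumping lemma, w = xyz with |xy| ≤ p and |y| > 0.
Because |xy| ≤ p and w begins with p copies of 0, we have y = 0^k with 1 ≤ k ≤ p.
Pump with i = 2: xy^2z = 0^{p+k} 1^p 0^p 1^p, of length 4p+k. Suppose this equals vv. The string starts with 0 and ends with 1, so v does too; thus the boundary between the two copies of v is a 1→0 transition. There is exactly one such transition, at position 2p+k, so |v| = 2p+k and |vv| = 4p+2k ≠ 4p+k since k ≥ 1. So xy^2z ∉ L.
Contradiction. Therefore L is not regular.

0^{p+k} 1^p 0^p 1^p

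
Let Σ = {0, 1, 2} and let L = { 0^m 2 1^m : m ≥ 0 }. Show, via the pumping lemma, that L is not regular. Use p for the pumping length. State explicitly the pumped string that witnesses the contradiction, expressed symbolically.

Assume L is regular; let p be its pumping constant.
Take w = 0^p 2 1^p ∈ L with |w| = 2p+1 ≥ p.
Write w = xyz as guaranteed by the lemma, with |xy| ≤ p and |y| > 0.
Since the first p symbols of w are all 0's and |xy| ≤ p, y lies entirely in the leading 0-block: y = 0^k for some k with 1 ≤ k ≤ p.
Pump with i = 2: xy^2z = 0^{p+k} 2 1^p, which would require p+k = p. But k ≥ 1, so xy^2z ∉ L.
This contradicts the pumping lemma, so L is not regular.

0^{p+k} 2 1^p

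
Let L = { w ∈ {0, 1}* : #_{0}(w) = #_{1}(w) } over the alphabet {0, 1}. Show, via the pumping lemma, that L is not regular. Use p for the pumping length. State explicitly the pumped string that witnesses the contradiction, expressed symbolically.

0^{p+k} 1^p

Assume L is regular; let p be its pumping constant.
Choose w = 0^p 1^p ∈ L with |w| = 2p ≥ p.
Write w = xyz as guaranteed by the lemma, with |xy| ≤ p and y is nonempty.
Since the first p symbols of w are all 0's and |xy| ≤ p, y lies entirely in the leading 0-block: y = 0^k for some k with 1 ≤ k ≤ p.
Pump with i = 2: xy^2z = 0^{p+k} 1^p has p+k occurrences of 0 but only p of 1. Since k ≥ 1 the counts differ, so xy^2z ∉ L.
This is a contradiction; hence L is not regular.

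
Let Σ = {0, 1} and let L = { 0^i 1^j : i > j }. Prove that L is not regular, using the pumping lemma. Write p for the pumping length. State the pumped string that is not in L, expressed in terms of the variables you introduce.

Assume L is regular. Let p be the pumping length given by the pumping lemma.
Choose w = 0^{p+1} 1^p ∈ L, with |w| = 2p+1 ≥ p.
The pumping lemma gives a decomposition w = xyz where |xy| ≤ p and y is nonempty.
The first p characters of w are 0's, so xy (and hence y) consists only of 0's. Write y = 0^k, 1 ≤ k ≤ p.
Consider xy^0z = xz = 0^{p+1-k} 1^p. Since k ≥ 1, the 0-count p+1-k is at most p, so i > j fails; thus xz ∉ L.
This is a contradiction; hence L is not regular.

0^{p+1-k} 1^p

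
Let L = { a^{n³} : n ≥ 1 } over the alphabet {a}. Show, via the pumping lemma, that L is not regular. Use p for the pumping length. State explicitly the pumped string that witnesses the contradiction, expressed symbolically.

a^{p³+k}

Suppose for contradiction that L is regular, and let p be the pumping length.
Take w = a^{p³} ∈ L with |w| = p³ ≥ p.
By the pumping lemma, w = xyz with |xy| ≤ p and y is nonempty.
Then y = a^k for some k with 1 ≤ k ≤ p.
Pump with i = 2: xy^2z = a^{p³+k}. Since 1 ≤ k ≤ p, p³ < p³+k ≤ p³+p < p³+3p²+3p+1 = (p+1)³, so p³+k is not a perfect cube. So xy^2z ∉ L.
This contradicts the pumping lemma, so L is not regular.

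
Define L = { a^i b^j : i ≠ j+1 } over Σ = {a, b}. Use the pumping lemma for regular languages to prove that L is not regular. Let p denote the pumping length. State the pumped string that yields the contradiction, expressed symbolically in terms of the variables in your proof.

Assume L is regular; let p be its pumping constant.
Choose w = a^p b^{p+p!-1}. Since p ≠ (p+p!-1)+1 = p+p!, w ∈ L; and |w| ≥ p.
By the pumping lemma, w = xyz with |xy| ≤ p and |y| ≥ 1.
Since the first p symbols of w are all a's and |xy| ≤ p, y lies entirely in the leading a-block: y = a^k for some k with 1 ≤ k ≤ p.
Since 1 ≤ k ≤ p, k divides p!; set t = 1 + p!/k. Then xy^t z has p + (p!/k)·k = p + p! copies of a. Now the a-count is p+p! and (b-count)+1 = (p+p!-1)+1 = p+p!, so i ≠ j+1 fails. So xy^t z = a^{p+p!} b^{p+p!-1} ∉ L.
This is a contradiction; hence L is not regular.

a^{p+p!} b^{p+p!-1}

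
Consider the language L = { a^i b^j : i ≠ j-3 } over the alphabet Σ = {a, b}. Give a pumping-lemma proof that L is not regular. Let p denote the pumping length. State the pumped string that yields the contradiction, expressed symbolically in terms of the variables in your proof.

Assume L is regular. Let p be the pumping length given by the pumping lemma.
Choose w = a^p b^{p+p!+3}. Since p ≠ (p+p!+3)-3 = p+p!, w ∈ L; and |w| ≥ p.
By the pumping lemma, w = xyz with |xy| ≤ p and |y| > 0.
Since the first p symbols of w are all a's and |xy| ≤ p, y lies entirely in the leading a-block: y = a^k for some k with 1 ≤ k ≤ p.
Since 1 ≤ k ≤ p, k divides p!; set t = 1 + p!/k. Then xy^t z has p + (p!/k)·k = p + p! copies of a. Now the a-count is p+p! and (b-count)-3 = (p+p!+3)-3 = p+p!, so i ≠ j-3 fails. So xy^t z = a^{p+p!} b^{p+p!+3} ∉ L.
Contradiction. Therefore L is not regular.

a^{p+p!} b^{p+p!+3}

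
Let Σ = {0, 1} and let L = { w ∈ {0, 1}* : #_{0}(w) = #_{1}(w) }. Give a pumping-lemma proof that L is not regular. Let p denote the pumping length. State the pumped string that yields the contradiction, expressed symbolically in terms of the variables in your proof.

0^{p+k} 1^p

Assume L is regular. Let p be the pumping length given by the pumping lemma.
Choose w = 0^p 1^p ∈ L with |w| = 2p ≥ p.
The pumping lemma gives a decomposition w = xyz where |xy| ≤ p and |y| ≥ 1.
The first p characters of w are 0's, so xy (and hence y) consists only of 0's. Write y = 0^k, 1 ≤ k ≤ p.
Pump with i = 2: xy^2z = 0^{p+k} 1^p has p+k occurrences of 0 but only p of 1. Since k ≥ 1 the counts differ, so xy^2z ∉ L.
This is a contradiction; hence L is not regular.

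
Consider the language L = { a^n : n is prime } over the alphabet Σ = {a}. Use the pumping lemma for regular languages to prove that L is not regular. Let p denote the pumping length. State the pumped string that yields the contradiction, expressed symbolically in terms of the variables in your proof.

Assume L is regular. Let p be the pumping length given by the pumping lemma.
Let q be a prime with q ≥ p+2 (infinitely many primes exist), and take w = a^q ∈ L with |w| = q ≥ p.
By the pumping lemma, w = xyz with |xy| ≤ p and y is nonempty.
Then y = a^k for some k with 1 ≤ k ≤ p.
Since 1 ≤ k ≤ p, |xz| = q-k. Pump with i = q+1: |xy^{q+1}z| = (q-k)+(q+1)k = q+qk = q(1+k), which is composite (both factors ≥ 2). So xy^{q+1}z = a^{q(1+k)} ∉ L.
This is a contradiction; hence L is not regular.

a^{q(1+k)}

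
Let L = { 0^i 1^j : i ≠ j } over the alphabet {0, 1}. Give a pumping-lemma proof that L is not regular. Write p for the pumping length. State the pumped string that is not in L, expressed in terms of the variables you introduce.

Assume L is regular. Let p be the pumping length given by the pumping lemma.
Choose w = 0^p 1^{p+p!}. Since p ≠ p+p!, w ∈ L; and |w| ≥ p.
The pumping lemma gives a decomposition w = xyz where |xy| ≤ p and |y| ≥ 1.
Because |xy| ≤ p and w begins with p copies of 0, we have y = 0^k with 1 ≤ k ≤ p.
Since 1 ≤ k ≤ p, k divides p!; set t = 1 + p!/k. Then xy^t z has p + (p!/k)·k = p + p! copies of 0. Now the 0-count equals the 1-count, so i ≠ j fails. So xy^t z = 0^{p+p!} 1^{p+p!} ∉ L.
This contradicts the pumping lemma, so L is not regular.

0^{p+p!} 1^{p+p!}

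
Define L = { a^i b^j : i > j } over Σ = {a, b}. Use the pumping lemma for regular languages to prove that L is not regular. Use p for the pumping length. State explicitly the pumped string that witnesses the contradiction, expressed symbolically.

Toward a contradiction, assume L is regular with pumping length p.
Choose w = a^{p+1} b^p ∈ L, with |w| = 2p+1 ≥ p.
Write w = xyz as guaranteed by the lemma, with |xy| ≤ p and y is nonempty.
The first p characters of w are a's, so xy (and hence y) consists only of a's. Write y = a^k, 1 ≤ k ≤ p.
Consider xy^0z = xz = a^{p+1-k} b^p. Since k ≥ 1, the a-count p+1-k is at most p, so i > j fails; thus xz ∉ L.
This is a contradiction; hence L is not regular.

a^{p+1-k} b^p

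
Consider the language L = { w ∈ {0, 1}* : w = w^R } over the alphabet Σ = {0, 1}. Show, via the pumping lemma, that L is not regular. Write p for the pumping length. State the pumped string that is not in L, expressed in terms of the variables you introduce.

Assume L is regular; let p be its pumping constant.
Take w = 0^p 1 0^p, a palindrome of length 2p+1 ≥ p.
By the pumping lemma, w = xyz with |xy| ≤ p and |y| ≥ 1.
Since the first p symbols of w are all 0's and |xy| ≤ p, y lies entirely in the leading 0-block: y = 0^k for some k with 1 ≤ k ≤ p.
Pump with i = 2: xy^2z = 0^{p+k} 1 0^p. Its reverse is 0^p 1 0^{p+k}, which differs from xy^2z since k ≥ 1. So xy^2z is not a palindrome and xy^2z ∉ L.
This contradicts the pumping lemma, so L is not regular.

0^{p+k} 1 0^p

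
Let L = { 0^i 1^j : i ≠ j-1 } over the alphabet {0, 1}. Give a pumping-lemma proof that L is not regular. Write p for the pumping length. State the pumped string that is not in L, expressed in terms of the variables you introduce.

0^{p+p!} 1^{p+p!+1}

Suppose for contradiction that L is regular, and let p be the pumping length.
Choose w = 0^p 1^{p+p!+1}. Since p ≠ (p+p!+1)-1 = p+p!, w ∈ L; and |w| ≥ p.
The pumping lemma gives a decomposition w = xyz where |xy| ≤ p and |y| ≥ 1.
Since the first p symbols of w are all 0's and |xy| ≤ p, y lies entirely in the leading 0-block: y = 0^k for some k with 1 ≤ k ≤ p.
Since 1 ≤ k ≤ p, k divides p!; set t = 1 + p!/k. Then xy^t z has p + (p!/k)·k = p + p! copies of 0. Now the 0-count is p+p! and (1-count)-1 = (p+p!+1)-1 = p+p!, so i ≠ j-1 fails. So xy^t z = 0^{p+p!} 1^{p+p!+1} ∉ L.
This contradicts the pumping lemma, so L is not regular.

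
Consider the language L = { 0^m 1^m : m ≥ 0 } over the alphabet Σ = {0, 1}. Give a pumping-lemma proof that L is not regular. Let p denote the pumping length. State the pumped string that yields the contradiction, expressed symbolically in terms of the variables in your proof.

Suppose for contradiction that L is regular, and let p be the pumping length.
Let w = 0^p 1^p ∈ L; note |w| = 2p ≥ p.
By the pumping lemma, w = xyz with |xy| ≤ p and |y| > 0.
The first p characters of w are 0's, so xy (and hence y) consists only of 0's. Write y = 0^k, 1 ≤ k ≤ p.
Pump with i = 2: xy^2z = 0^{p+k} 1^p. For this to lie in L we would need p = p+k, which forces k = 0. But k ≥ 1, so xy^2z ∉ L.
This contradicts the pumping lemma, so L is not regular.

0^{p+k} 1^p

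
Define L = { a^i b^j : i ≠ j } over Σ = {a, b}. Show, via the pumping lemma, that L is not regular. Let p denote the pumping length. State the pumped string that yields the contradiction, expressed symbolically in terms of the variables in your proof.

Assume L is regular. Let p be the pumping length given by the pumping lemma.
Choose w = a^p b^{p+p!}. Since p ≠ p+p!, w ∈ L; and |w| ≥ p.
Write w = xyz as guaranteed by the lemma, with |xy| ≤ p and |y| > 0.
Since the first p symbols of w are all a's and |xy| ≤ p, y lies entirely in the leading a-block: y = a^k for some k with 1 ≤ k ≤ p.
Since 1 ≤ k ≤ p, k divides p!; set t = 1 + p!/k. Then xy^t z has p + (p!/k)·k = p + p! copies of a. Now the a-count equals the b-count, so i ≠ j fails. So xy^t z = a^{p+p!} b^{p+p!} ∉ L.
This contradicts the pumping lemma, so L is not regular.

a^{p+p!} b^{p+p!}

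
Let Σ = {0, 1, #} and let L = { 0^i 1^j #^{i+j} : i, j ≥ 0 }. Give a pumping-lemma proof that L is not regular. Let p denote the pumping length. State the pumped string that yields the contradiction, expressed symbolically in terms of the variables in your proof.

Assume L is regular. Let p be the pumping length given by the pumping lemma.
Take w = 0^p 1^p #^{2p} ∈ L (with i=j=p, i+j=2p), |w| = 4p ≥ p.
The pumping lemma gives a decomposition w = xyz where |xy| ≤ p and |y| ≥ 1.
The first p characters of w are 0's, so xy (and hence y) consists only of 0's. Write y = 0^k, 1 ≤ k ≤ p.
Consider xy^2z = 0^{p+k} 1^p #^{2p}. Now the 0- and 1-counts sum to 2p+k, but the #-count is 2p ≠ 2p+k. So xy^2z ∉ L.
Contradiction. Therefore L is not regular.

0^{p+k} 1^p #^{2p}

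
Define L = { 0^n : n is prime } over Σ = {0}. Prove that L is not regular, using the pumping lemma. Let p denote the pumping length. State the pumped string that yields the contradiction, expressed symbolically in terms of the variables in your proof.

Toward a contradiction, assume L is regular with pumping length p.
Let q be a prime with q ≥ p+2 (infinitely many primes exist), and take w = 0^q ∈ L with |w| = q ≥ p.
Write w = xyz as guaranteed by the lemma, with |xy| ≤ p and |y| ≥ 1.
Then y = 0^k for some k with 1 ≤ k ≤ p.
Since 1 ≤ k ≤ p, |xz| = q-k. Pump with i = q+1: |xy^{q+1}z| = (q-k)+(q+1)k = q+qk = q(1+k), which is composite (both factors ≥ 2). So xy^{q+1}z = 0^{q(1+k)} ∉ L.
Contradiction. Therefore L is not regular.

0^{q(1+k)}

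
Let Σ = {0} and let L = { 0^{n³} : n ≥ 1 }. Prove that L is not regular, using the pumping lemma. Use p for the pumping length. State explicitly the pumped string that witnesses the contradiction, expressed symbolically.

0^{p³+k}

Assume L is regular. Let p be the pumping length given by the pumping lemma.
Take w = 0^{p³} ∈ L with |w| = p³ ≥ p.
By the pumping lemma, w = xyz with |xy| ≤ p and |y| > 0.
Then y = 0^k for some k with 1 ≤ k ≤ p.
Pump with i = 2: xy^2z = 0^{p³+k}. Since 1 ≤ k ≤ p, p³ < p³+k ≤ p³+p < p³+3p²+3p+1 = (p+1)³, so p³+k is not a perfect cube. So xy^2z ∉ L.
Contradiction. Therefore L is not regular.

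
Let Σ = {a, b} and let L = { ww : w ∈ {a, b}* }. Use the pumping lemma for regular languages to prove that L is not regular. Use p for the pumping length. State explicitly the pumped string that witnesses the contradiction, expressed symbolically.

a^{p+k} b^p a^p b^p

Toward a contradiction, assume L is regular with pumping length p.
Take w = a^p b^p a^p b^p = uu where u = a^pb^p; then w ∈ L and |w| = 4p ≥ p.
The pumping lemma gives a decomposition w = xyz where |xy| ≤ p and |y| ≥ 1.
Because |xy| ≤ p and w begins with p copies of a, we have y = a^k with 1 ≤ k ≤ p.
Pump with i = 2: xy^2z = a^{p+k} b^p a^p b^p, of length 4p+k. Suppose this equals vv. The string starts with a and ends with b, so v does too; thus the boundary between the two copies of v is a b→a transition. There is exactly one such transition, at position 2p+k, so |v| = 2p+k and |vv| = 4p+2k ≠ 4p+k since k ≥ 1. So xy^2z ∉ L.
This is a contradiction; hence L is not regular.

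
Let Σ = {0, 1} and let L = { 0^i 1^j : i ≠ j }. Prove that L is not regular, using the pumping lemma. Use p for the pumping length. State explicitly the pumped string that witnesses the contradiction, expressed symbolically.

0^{p+p!} 1^{p+p!}

Assume L is regular; let p be its pumping constant.
Choose w = 0^p 1^{p+p!}. Since p ≠ p+p!, w ∈ L; and |w| ≥ p.
By the pumping lemma, w = xyz with |xy| ≤ p and |y| > 0.
Since the first p symbols of w are all 0's and |xy| ≤ p, y lies entirely in the leading 0-block: y = 0^k for some k with 1 ≤ k ≤ p.
Since 1 ≤ k ≤ p, k divides p!; set t = 1 + p!/k. Then xy^t z has p + (p!/k)·k = p + p! copies of 0. Now the 0-count equals the 1-count, so i ≠ j fails. So xy^t z = 0^{p+p!} 1^{p+p!} ∉ L.
Contradiction. Therefore L is not regular.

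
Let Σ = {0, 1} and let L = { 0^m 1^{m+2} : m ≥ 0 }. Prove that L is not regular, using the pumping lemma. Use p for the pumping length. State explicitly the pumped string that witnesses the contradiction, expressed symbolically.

0^{p+k} 1^{p+2}

Toward a contradiction, assume L is regular with pumping length p.
Take w = 0^p 1^{p+2}. Then w ∈ L and |w| = 2p+2 ≥ p.
The pumping lemma gives a decomposition w = xyz where |xy| ≤ p and y is nonempty.
The first p characters of w are 0's, so xy (and hence y) consists only of 0's. Write y = 0^k, 1 ≤ k ≤ p.
Pump with i = 2: xy^2z = 0^{p+k} 1^{p+2}. For this to lie in L we would need p+2 = (p+k)+2, which forces k = 0. But k ≥ 1, so xy^2z ∉ L.
This is a contradiction; hence L is not regular.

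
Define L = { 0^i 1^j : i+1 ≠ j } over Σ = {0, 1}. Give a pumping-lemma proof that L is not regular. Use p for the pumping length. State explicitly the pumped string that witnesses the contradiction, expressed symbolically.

Toward a contradiction, assume L is regular with pumping length p.
Choose w = 0^p 1^{p+p!+1}. Since p ≠ (p+p!+1)-1 = p+p!, w ∈ L; and |w| ≥ p.
Write w = xyz as guaranteed by the lemma, with |xy| ≤ p and |y| ≥ 1.
Since the first p symbols of w are all 0's and |xy| ≤ p, y lies entirely in the leading 0-block: y = 0^k for some k with 1 ≤ k ≤ p.
Since 1 ≤ k ≤ p, k divides p!; set t = 1 + p!/k. Then xy^t z has p + (p!/k)·k = p + p! copies of 0. Now the 0-count is p+p! and (1-count)-1 = (p+p!+1)-1 = p+p!, so i+1 ≠ j fails. So xy^t z = 0^{p+p!} 1^{p+p!+1} ∉ L.
This is a contradiction; hence L is not regular.

0^{p+p!} 1^{p+p!+1}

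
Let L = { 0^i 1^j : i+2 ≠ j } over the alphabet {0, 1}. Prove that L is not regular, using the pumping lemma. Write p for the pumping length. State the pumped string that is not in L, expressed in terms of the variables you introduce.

Assume L is regular. Let p be the pumping length given by the pumping lemma.
Choose w = 0^p 1^{p+p!+2}. Since p ≠ (p+p!+2)-2 = p+p!, w ∈ L; and |w| ≥ p.
The pumping lemma gives a decomposition w = xyz where |xy| ≤ p and |y| > 0.
The first p characters of w are 0's, so xy (and hence y) consists only of 0's. Write y = 0^k, 1 ≤ k ≤ p.
Since 1 ≤ k ≤ p, k divides p!; set t = 1 + p!/k. Then xy^t z has p + (p!/k)·k = p + p! copies of 0. Now the 0-count is p+p! and (1-count)-2 = (p+p!+2)-2 = p+p!, so i+2 ≠ j fails. So xy^t z = 0^{p+p!} 1^{p+p!+2} ∉ L.
This contradicts the pumping lemma, so L is not regular.

0^{p+p!} 1^{p+p!+2}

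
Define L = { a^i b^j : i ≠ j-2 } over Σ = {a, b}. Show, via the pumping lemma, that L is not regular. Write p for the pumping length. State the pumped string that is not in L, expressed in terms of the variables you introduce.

Suppose for contradiction that L is regular, and let p be the pumping length.
Choose w = a^p b^{p+p!+2}. Since p ≠ (p+p!+2)-2 = p+p!, w ∈ L; and |w| ≥ p.
By the pumping lemma, w = xyz with |xy| ≤ p and |y| ≥ 1.
Because |xy| ≤ p and w begins with p copies of a, we have y = a^k with 1 ≤ k ≤ p.
Since 1 ≤ k ≤ p, k divides p!; set t = 1 + p!/k. Then xy^t z has p + (p!/k)·k = p + p! copies of a. Now the a-count is p+p! and (b-count)-2 = (p+p!+2)-2 = p+p!, so i ≠ j-2 fails. So xy^t z = a^{p+p!} b^{p+p!+2} ∉ L.
Contradiction. Therefore L is not regular.

a^{p+p!} b^{p+p!+2}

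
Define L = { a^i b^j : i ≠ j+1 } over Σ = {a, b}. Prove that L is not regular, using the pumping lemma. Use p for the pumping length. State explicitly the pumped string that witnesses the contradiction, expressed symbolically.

Assume L is regular; let p be its pumping constant.
Choose w = a^p b^{p+p!-1}. Since p ≠ (p+p!-1)+1 = p+p!, w ∈ L; and |w| ≥ p.
By the pumping lemma, w = xyz with |xy| ≤ p and |y| ≥ 1.
Since the first p symbols of w are all a's and |xy| ≤ p, y lies entirely in the leading a-block: y = a^k for some k with 1 ≤ k ≤ p.
Since 1 ≤ k ≤ p, k divides p!; set t = 1 + p!/k. Then xy^t z has p + (p!/k)·k = p + p! copies of a. Now the a-count is p+p! and (b-count)+1 = (p+p!-1)+1 = p+p!, so i ≠ j+1 fails. So xy^t z = a^{p+p!} b^{p+p!-1} ∉ L.
Contradiction. Therefore L is not regular.

a^{p+p!} b^{p+p!-1}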